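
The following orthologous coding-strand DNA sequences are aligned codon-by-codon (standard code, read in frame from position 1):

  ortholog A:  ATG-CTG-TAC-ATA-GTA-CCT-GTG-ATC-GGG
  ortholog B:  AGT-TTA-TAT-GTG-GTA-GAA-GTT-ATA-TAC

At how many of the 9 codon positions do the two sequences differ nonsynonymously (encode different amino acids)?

Codon 1: ATG Met / AGT Ser — nonsynonymous.
Codon 2: CTG Leu / TTA Leu — synonymous.
Codon 3: TAC Tyr / TAT Tyr — synonymous.
Codon 4: ATA Ile / GTG Val — nonsynonymous.
Codon 5: GTA Val / GTA Val — identical.
Codon 6: CCT Pro / GAA Glu — nonsynonymous.
Codon 7: GTG Val / GTT Val — synonymous.
Codon 8: ATC Ile / ATA Ile — synonymous.
Codon 9: GGG Gly / TAC Tyr — nonsynonymous.
Nonsynonymous differences: 4.

4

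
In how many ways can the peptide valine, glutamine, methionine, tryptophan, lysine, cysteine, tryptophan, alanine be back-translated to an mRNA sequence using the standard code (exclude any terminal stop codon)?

128

Val: 4 codons.
Gln: 2 codons.
Met: 1 codon.
Trp: 1 codon.
Lys: 2 codons.
Cys: 2 codons.
Trp: 1 codon.
Ala: 4 codons.
4 × 2 × 1 × 1 × 2 × 2 × 1 × 4 = 128.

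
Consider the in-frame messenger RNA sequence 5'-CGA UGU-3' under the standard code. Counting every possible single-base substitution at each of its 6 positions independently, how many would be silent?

5

Codon 1 (CGA, Arg): 4 synonymous substitutions.
Codon 2 (UGU, Cys): 1 synonymous substitution.
Total: 4 + 1 = 5.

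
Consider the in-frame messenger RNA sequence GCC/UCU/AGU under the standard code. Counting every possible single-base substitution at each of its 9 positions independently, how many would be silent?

7

Codon 1 (GCC, Ala): 3 synonymous substitutions.
Codon 2 (UCU, Ser): 3 synonymous substitutions.
Codon 3 (AGU, Ser): 1 synonymous substitution.
Total: 3 + 3 + 1 = 7.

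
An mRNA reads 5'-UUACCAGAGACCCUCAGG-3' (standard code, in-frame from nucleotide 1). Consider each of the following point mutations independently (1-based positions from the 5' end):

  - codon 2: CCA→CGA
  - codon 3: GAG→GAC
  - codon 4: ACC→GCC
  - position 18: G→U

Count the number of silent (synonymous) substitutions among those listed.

Codon 2: CCA (Pro) → CGA (Arg) — missense.
Codon 3: GAG (Glu) → GAC (Asp) — missense.
Codon 4: ACC (Thr) → GCC (Ala) — missense.
Codon 6: AGG (Arg) → AGU (Ser) — missense.
Synonymous: 0 of 4.

0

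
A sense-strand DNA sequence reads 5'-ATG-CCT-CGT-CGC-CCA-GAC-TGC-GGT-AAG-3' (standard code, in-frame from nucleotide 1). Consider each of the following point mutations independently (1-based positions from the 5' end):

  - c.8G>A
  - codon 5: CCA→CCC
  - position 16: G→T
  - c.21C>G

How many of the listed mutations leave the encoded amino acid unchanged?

Codon 3: CGT (Arg) → CAT (His) — missense.
Codon 5: CCA (Pro) → CCC (Pro) — synonymous.
Codon 6: GAC (Asp) → TAC (Tyr) — missense.
Codon 7: TGC (Cys) → TGG (Trp) — missense.
Synonymous: 1 of 4.

1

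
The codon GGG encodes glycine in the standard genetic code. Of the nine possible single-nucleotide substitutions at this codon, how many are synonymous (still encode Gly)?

Position 1: none → 0 synonymous.
Position 2: none → 0 synonymous.
Position 3: GGU, GGC, GGA → 3 synonymous.
Total: 0 + 0 + 3 = 3.

3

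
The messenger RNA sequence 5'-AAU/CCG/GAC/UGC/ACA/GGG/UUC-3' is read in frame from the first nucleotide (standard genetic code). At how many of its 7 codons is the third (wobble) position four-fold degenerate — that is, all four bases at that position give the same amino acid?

Codon 1 AAU (Asn): third position 2-fold.
Codon 2 CCG (Pro): third position 4-fold.
Codon 3 GAC (Asp): third position 2-fold.
Codon 4 UGC (Cys): third position 2-fold.
Codon 5 ACA (Thr): third position 4-fold.
Codon 6 GGG (Gly): third position 4-fold.
Codon 7 UUC (Phe): third position 2-fold.
Four-fold degenerate third positions: 3.

3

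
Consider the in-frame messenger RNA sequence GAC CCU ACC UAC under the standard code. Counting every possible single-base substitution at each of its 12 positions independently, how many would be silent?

Codon 1 (GAC, Asp): 1 synonymous substitution.
Codon 2 (CCU, Pro): 3 synonymous substitutions.
Codon 3 (ACC, Thr): 3 synonymous substitutions.
Codon 4 (UAC, Tyr): 1 synonymous substitution.
Total: 1 + 3 + 3 + 1 = 8.

8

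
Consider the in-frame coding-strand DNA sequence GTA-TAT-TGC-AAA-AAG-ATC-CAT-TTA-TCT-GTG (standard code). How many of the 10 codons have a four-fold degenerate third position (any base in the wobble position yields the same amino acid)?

3

Codon 1 GTA (Val): third position 4-fold.
Codon 2 TAT (Tyr): third position 2-fold.
Codon 3 TGC (Cys): third position 2-fold.
Codon 4 AAA (Lys): third position 2-fold.
Codon 5 AAG (Lys): third position 2-fold.
Codon 6 ATC (Ile): third position 3-fold.
Codon 7 CAT (His): third position 2-fold.
Codon 8 TTA (Leu): third position 2-fold.
Codon 9 TCT (Ser): third position 4-fold.
Codon 10 GTG (Val): third position 4-fold.
Four-fold degenerate third positions: 3.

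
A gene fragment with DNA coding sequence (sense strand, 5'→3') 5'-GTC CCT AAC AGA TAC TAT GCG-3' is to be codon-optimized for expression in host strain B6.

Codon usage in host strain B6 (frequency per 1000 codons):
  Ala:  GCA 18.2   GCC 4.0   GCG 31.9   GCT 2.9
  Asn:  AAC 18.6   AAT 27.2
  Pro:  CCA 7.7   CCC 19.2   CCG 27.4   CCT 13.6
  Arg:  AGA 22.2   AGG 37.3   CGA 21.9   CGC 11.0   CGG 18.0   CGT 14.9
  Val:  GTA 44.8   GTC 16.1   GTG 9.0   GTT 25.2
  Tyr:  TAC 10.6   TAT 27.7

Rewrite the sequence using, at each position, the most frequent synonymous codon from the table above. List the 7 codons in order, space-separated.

Codon 1 (Val): best is GTA at 44.8.
Codon 2 (Pro): best is CCG at 27.4.
Codon 3 (Asn): best is AAT at 27.2.
Codon 4 (Arg): best is AGG at 37.3.
Codon 5 (Tyr): best is TAT at 27.7.
Codon 6 (Tyr): best is TAT at 27.7.
Codon 7 (Ala): best is GCG at 31.9.

GTA CCG AAT AGG TAT TAT GCG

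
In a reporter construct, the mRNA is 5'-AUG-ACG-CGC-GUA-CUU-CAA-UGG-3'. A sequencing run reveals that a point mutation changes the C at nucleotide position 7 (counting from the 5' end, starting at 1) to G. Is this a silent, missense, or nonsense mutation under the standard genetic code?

missense

Position 7 falls in codon 3: CGC → Arg.
After the substitution the codon is GGC → Gly.
Arg ≠ Gly, so this is a missense mutation.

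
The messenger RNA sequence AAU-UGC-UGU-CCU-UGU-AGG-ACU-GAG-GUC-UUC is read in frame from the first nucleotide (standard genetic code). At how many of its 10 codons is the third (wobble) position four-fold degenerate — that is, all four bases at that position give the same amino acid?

Codon 1 AAU (Asn): third position 2-fold.
Codon 2 UGC (Cys): third position 2-fold.
Codon 3 UGU (Cys): third position 2-fold.
Codon 4 CCU (Pro): third position 4-fold.
Codon 5 UGU (Cys): third position 2-fold.
Codon 6 AGG (Arg): third position 2-fold.
Codon 7 ACU (Thr): third position 4-fold.
Codon 8 GAG (Glu): third position 2-fold.
Codon 9 GUC (Val): third position 4-fold.
Codon 10 UUC (Phe): third position 2-fold.
Four-fold degenerate third positions: 3.

3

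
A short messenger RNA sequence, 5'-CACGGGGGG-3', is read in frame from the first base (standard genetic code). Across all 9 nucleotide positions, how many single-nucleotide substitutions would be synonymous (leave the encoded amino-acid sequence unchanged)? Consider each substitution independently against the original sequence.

Codon 1 (CAC, His): 1 synonymous substitution.
Codon 2 (GGG, Gly): 3 synonymous substitutions.
Codon 3 (GGG, Gly): 3 synonymous substitutions.
Total: 1 + 3 + 3 = 7.

7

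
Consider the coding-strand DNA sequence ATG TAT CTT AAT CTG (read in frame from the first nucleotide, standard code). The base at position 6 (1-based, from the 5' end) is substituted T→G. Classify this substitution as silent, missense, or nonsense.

nonsense

Position 6 falls in codon 2: TAT → Tyr.
After the substitution the codon is TAG → Stop.
The new codon is a stop codon, so this is a nonsense mutation.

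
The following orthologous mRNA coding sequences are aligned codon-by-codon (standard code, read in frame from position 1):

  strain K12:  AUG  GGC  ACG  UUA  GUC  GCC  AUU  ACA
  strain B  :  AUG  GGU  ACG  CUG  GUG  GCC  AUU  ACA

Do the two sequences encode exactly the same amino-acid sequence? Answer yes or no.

Codon 1: AUG Met / AUG Met — identical.
Codon 2: GGC Gly / GGU Gly — synonymous.
Codon 3: ACG Thr / ACG Thr — identical.
Codon 4: UUA Leu / CUG Leu — synonymous.
Codon 5: GUC Val / GUG Val — synonymous.
Codon 6: GCC Ala / GCC Ala — identical.
Codon 7: AUU Ile / AUU Ile — identical.
Codon 8: ACA Thr / ACA Thr — identical.
Nonsynonymous differences: 0 → same protein.

yes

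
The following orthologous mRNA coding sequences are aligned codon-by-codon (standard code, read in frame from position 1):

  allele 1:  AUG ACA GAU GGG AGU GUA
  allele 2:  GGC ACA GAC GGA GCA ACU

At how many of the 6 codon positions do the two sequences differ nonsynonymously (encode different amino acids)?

Codon 1: AUG Met / GGC Gly — nonsynonymous.
Codon 2: ACA Thr / ACA Thr — identical.
Codon 3: GAU Asp / GAC Asp — synonymous.
Codon 4: GGG Gly / GGA Gly — synonymous.
Codon 5: AGU Ser / GCA Ala — nonsynonymous.
Codon 6: GUA Val / ACU Thr — nonsynonymous.
Nonsynonymous differences: 3.

3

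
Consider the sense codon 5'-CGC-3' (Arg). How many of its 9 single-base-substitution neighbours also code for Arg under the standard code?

3

Position 1: none → 0 synonymous.
Position 2: none → 0 synonymous.
Position 3: CGU, CGA, CGG → 3 synonymous.
Total: 0 + 0 + 3 = 3.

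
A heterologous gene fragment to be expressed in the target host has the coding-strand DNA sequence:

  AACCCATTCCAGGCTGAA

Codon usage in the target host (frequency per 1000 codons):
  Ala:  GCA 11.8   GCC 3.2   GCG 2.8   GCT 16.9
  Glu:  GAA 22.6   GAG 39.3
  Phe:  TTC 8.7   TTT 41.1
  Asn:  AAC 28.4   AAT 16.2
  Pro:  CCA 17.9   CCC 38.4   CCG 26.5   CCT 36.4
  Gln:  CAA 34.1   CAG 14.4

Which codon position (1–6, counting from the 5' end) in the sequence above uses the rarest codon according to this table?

Codon 1 AAC (Asn): 28.4 per 1000.
Codon 2 CCA (Pro): 17.9 per 1000.
Codon 3 TTC (Phe): 8.7 per 1000.
Codon 4 CAG (Gln): 14.4 per 1000.
Codon 5 GCT (Ala): 16.9 per 1000.
Codon 6 GAA (Glu): 22.6 per 1000.
Lowest frequency is 8.7 at codon 3.

3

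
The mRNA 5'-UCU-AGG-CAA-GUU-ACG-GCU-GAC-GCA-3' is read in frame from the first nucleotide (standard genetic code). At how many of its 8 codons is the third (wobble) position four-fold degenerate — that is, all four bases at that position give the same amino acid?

Codon 1 UCU (Ser): third position 4-fold.
Codon 2 AGG (Arg): third position 2-fold.
Codon 3 CAA (Gln): third position 2-fold.
Codon 4 GUU (Val): third position 4-fold.
Codon 5 ACG (Thr): third position 4-fold.
Codon 6 GCU (Ala): third position 4-fold.
Codon 7 GAC (Asp): third position 2-fold.
Codon 8 GCA (Ala): third position 4-fold.
Four-fold degenerate third positions: 5.

5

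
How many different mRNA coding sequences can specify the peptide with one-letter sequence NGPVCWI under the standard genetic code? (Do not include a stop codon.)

Asn: 2 codons.
Gly: 4 codons.
Pro: 4 codons.
Val: 4 codons.
Cys: 2 codons.
Trp: 1 codon.
Ile: 3 codons.
2 × 4 × 4 × 4 × 2 × 1 × 3 = 768.

768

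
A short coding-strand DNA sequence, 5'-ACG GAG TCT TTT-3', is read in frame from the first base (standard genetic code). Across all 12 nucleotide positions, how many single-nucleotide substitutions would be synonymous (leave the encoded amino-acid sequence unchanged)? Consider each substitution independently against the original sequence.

Codon 1 (ACG, Thr): 3 synonymous substitutions.
Codon 2 (GAG, Glu): 1 synonymous substitution.
Codon 3 (TCT, Ser): 3 synonymous substitutions.
Codon 4 (TTT, Phe): 1 synonymous substitution.
Total: 3 + 1 + 3 + 1 = 8.

8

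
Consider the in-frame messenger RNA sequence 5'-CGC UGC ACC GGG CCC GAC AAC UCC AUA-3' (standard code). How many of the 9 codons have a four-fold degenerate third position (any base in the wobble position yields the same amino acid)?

5

Codon 1 CGC (Arg): third position 4-fold.
Codon 2 UGC (Cys): third position 2-fold.
Codon 3 ACC (Thr): third position 4-fold.
Codon 4 GGG (Gly): third position 4-fold.
Codon 5 CCC (Pro): third position 4-fold.
Codon 6 GAC (Asp): third position 2-fold.
Codon 7 AAC (Asn): third position 2-fold.
Codon 8 UCC (Ser): third position 4-fold.
Codon 9 AUA (Ile): third position 3-fold.
Four-fold degenerate third positions: 5.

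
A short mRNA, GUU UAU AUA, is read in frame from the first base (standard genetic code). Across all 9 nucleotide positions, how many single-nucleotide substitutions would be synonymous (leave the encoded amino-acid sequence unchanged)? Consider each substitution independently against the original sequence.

Codon 1 (GUU, Val): 3 synonymous substitutions.
Codon 2 (UAU, Tyr): 1 synonymous substitution.
Codon 3 (AUA, Ile): 2 synonymous substitutions.
Total: 3 + 1 + 2 = 6.

6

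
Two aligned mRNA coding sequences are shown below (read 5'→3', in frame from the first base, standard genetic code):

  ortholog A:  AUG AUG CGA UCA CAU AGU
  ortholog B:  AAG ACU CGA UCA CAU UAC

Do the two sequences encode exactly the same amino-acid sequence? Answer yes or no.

no

Codon 1: AUG Met / AAG Lys — nonsynonymous.
Codon 2: AUG Met / ACU Thr — nonsynonymous.
Codon 3: CGA Arg / CGA Arg — identical.
Codon 4: UCA Ser / UCA Ser — identical.
Codon 5: CAU His / CAU His — identical.
Codon 6: AGU Ser / UAC Tyr — nonsynonymous.
Nonsynonymous differences: 3 → different protein.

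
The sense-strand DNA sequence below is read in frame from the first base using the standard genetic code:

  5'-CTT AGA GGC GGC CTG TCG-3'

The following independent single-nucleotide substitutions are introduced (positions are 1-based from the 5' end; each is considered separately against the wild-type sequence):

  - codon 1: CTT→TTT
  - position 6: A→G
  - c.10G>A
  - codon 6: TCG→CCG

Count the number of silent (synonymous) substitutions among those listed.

Codon 1: CTT (Leu) → TTT (Phe) — missense.
Codon 2: AGA (Arg) → AGG (Arg) — synonymous.
Codon 4: GGC (Gly) → AGC (Ser) — missense.
Codon 6: TCG (Ser) → CCG (Pro) — missense.
Synonymous: 1 of 4.

1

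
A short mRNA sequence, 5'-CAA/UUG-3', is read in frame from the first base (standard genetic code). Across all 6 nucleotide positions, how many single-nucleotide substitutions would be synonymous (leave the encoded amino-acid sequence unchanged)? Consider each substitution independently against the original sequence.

3

Codon 1 (CAA, Gln): 1 synonymous substitution.
Codon 2 (UUG, Leu): 2 synonymous substitutions.
Total: 1 + 2 = 3.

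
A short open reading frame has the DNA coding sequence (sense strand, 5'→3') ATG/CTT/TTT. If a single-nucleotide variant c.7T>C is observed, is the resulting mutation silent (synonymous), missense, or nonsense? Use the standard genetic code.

missense

Position 7 falls in codon 3: TTT → Phe.
After the substitution the codon is CTT → Leu.
Phe ≠ Leu, so this is a missense mutation.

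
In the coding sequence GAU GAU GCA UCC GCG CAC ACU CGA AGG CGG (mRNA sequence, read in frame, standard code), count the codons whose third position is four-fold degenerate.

Codon 1 GAU (Asp): third position 2-fold.
Codon 2 GAU (Asp): third position 2-fold.
Codon 3 GCA (Ala): third position 4-fold.
Codon 4 UCC (Ser): third position 4-fold.
Codon 5 GCG (Ala): third position 4-fold.
Codon 6 CAC (His): third position 2-fold.
Codon 7 ACU (Thr): third position 4-fold.
Codon 8 CGA (Arg): third position 4-fold.
Codon 9 AGG (Arg): third position 2-fold.
Codon 10 CGG (Arg): third position 4-fold.
Four-fold degenerate third positions: 6.

6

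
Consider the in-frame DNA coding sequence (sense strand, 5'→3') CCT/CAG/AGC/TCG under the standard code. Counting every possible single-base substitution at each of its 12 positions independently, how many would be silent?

Codon 1 (CCT, Pro): 3 synonymous substitutions.
Codon 2 (CAG, Gln): 1 synonymous substitution.
Codon 3 (AGC, Ser): 1 synonymous substitution.
Codon 4 (TCG, Ser): 3 synonymous substitutions.
Total: 3 + 1 + 1 + 3 = 8.

8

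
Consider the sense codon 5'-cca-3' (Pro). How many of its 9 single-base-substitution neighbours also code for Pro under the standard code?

Position 1: none → 0 synonymous.
Position 2: none → 0 synonymous.
Position 3: CCU, CCC, CCG → 3 synonymous.
Total: 0 + 0 + 3 = 3.

3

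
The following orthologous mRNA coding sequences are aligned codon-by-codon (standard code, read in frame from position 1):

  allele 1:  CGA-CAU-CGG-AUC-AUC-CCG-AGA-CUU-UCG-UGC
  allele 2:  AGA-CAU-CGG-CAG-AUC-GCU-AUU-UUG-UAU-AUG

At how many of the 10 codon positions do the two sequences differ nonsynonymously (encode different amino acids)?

5

Codon 1: CGA Arg / AGA Arg — synonymous.
Codon 2: CAU His / CAU His — identical.
Codon 3: CGG Arg / CGG Arg — identical.
Codon 4: AUC Ile / CAG Gln — nonsynonymous.
Codon 5: AUC Ile / AUC Ile — identical.
Codon 6: CCG Pro / GCU Ala — nonsynonymous.
Codon 7: AGA Arg / AUU Ile — nonsynonymous.
Codon 8: CUU Leu / UUG Leu — synonymous.
Codon 9: UCG Ser / UAU Tyr — nonsynonymous.
Codon 10: UGC Cys / AUG Met — nonsynonymous.
Nonsynonymous differences: 5.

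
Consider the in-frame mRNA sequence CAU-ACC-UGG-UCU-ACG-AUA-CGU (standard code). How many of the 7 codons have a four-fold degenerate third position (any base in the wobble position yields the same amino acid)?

4

Codon 1 CAU (His): third position 2-fold.
Codon 2 ACC (Thr): third position 4-fold.
Codon 3 UGG (Trp): third position 1-fold.
Codon 4 UCU (Ser): third position 4-fold.
Codon 5 ACG (Thr): third position 4-fold.
Codon 6 AUA (Ile): third position 3-fold.
Codon 7 CGU (Arg): third position 4-fold.
Four-fold degenerate third positions: 4.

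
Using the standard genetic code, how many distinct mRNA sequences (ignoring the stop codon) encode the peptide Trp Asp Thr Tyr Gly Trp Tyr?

128

Trp: 1 codon.
Asp: 2 codons.
Thr: 4 codons.
Tyr: 2 codons.
Gly: 4 codons.
Trp: 1 codon.
Tyr: 2 codons.
1 × 2 × 4 × 2 × 4 × 1 × 2 = 128.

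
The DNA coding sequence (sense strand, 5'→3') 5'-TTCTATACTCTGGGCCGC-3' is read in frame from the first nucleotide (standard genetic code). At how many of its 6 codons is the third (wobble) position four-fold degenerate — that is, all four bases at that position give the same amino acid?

Codon 1 TTC (Phe): third position 2-fold.
Codon 2 TAT (Tyr): third position 2-fold.
Codon 3 ACT (Thr): third position 4-fold.
Codon 4 CTG (Leu): third position 4-fold.
Codon 5 GGC (Gly): third position 4-fold.
Codon 6 CGC (Arg): third position 4-fold.
Four-fold degenerate third positions: 4.

4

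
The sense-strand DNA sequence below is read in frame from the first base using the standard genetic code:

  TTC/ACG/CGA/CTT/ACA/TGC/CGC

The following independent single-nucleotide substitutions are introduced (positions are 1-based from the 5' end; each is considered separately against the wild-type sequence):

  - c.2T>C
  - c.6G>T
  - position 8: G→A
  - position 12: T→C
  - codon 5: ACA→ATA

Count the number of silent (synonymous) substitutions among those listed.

2

Codon 1: TTC (Phe) → TCC (Ser) — missense.
Codon 2: ACG (Thr) → ACT (Thr) — synonymous.
Codon 3: CGA (Arg) → CAA (Gln) — missense.
Codon 4: CTT (Leu) → CTC (Leu) — synonymous.
Codon 5: ACA (Thr) → ATA (Ile) — missense.
Synonymous: 2 of 5.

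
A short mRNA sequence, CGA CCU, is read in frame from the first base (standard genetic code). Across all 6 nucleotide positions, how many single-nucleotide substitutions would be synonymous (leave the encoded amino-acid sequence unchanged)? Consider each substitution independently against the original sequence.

7

Codon 1 (CGA, Arg): 4 synonymous substitutions.
Codon 2 (CCU, Pro): 3 synonymous substitutions.
Total: 4 + 3 = 7.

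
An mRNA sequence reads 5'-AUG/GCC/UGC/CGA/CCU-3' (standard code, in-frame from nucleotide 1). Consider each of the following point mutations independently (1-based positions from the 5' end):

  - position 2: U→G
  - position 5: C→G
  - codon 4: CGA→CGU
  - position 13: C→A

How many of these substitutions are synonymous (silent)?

1

Codon 1: AUG (Met) → AGG (Arg) — missense.
Codon 2: GCC (Ala) → GGC (Gly) — missense.
Codon 4: CGA (Arg) → CGU (Arg) — synonymous.
Codon 5: CCU (Pro) → ACU (Thr) — missense.
Synonymous: 1 of 4.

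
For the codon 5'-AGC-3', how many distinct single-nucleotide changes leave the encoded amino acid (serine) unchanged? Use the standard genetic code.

1

Position 1: none → 0 synonymous.
Position 2: none → 0 synonymous.
Position 3: AGT → 1 synonymous.
Total: 0 + 0 + 1 = 1.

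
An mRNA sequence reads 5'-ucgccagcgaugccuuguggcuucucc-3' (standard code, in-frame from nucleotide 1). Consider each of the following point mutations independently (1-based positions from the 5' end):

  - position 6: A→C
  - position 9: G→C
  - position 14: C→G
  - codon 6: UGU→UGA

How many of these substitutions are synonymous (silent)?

Codon 2: CCA (Pro) → CCC (Pro) — synonymous.
Codon 3: GCG (Ala) → GCC (Ala) — synonymous.
Codon 5: CCU (Pro) → CGU (Arg) — missense.
Codon 6: UGU (Cys) → UGA (Stop) — nonsense.
Synonymous: 2 of 4.

2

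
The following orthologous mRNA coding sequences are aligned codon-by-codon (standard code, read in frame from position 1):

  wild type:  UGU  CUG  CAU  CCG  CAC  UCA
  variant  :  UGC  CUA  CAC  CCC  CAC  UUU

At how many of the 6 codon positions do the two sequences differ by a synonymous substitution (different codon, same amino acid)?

4

Codon 1: UGU Cys / UGC Cys — synonymous.
Codon 2: CUG Leu / CUA Leu — synonymous.
Codon 3: CAU His / CAC His — synonymous.
Codon 4: CCG Pro / CCC Pro — synonymous.
Codon 5: CAC His / CAC His — identical.
Codon 6: UCA Ser / UUU Phe — nonsynonymous.
Synonymous differences: 4.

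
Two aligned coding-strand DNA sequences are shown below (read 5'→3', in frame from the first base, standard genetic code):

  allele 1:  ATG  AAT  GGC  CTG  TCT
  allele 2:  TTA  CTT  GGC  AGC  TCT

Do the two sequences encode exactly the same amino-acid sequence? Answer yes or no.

Codon 1: ATG Met / TTA Leu — nonsynonymous.
Codon 2: AAT Asn / CTT Leu — nonsynonymous.
Codon 3: GGC Gly / GGC Gly — identical.
Codon 4: CTG Leu / AGC Ser — nonsynonymous.
Codon 5: TCT Ser / TCT Ser — identical.
Nonsynonymous differences: 3 → different protein.

no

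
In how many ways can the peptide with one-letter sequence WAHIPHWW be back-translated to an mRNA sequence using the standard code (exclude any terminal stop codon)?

Trp: 1 codon.
Ala: 4 codons.
His: 2 codons.
Ile: 3 codons.
Pro: 4 codons.
His: 2 codons.
Trp: 1 codon.
Trp: 1 codon.
1 × 4 × 2 × 3 × 4 × 2 × 1 × 1 = 192.

192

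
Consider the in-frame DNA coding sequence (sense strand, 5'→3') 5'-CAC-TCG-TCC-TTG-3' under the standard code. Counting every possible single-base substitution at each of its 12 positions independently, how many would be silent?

Codon 1 (CAC, His): 1 synonymous substitution.
Codon 2 (TCG, Ser): 3 synonymous substitutions.
Codon 3 (TCC, Ser): 3 synonymous substitutions.
Codon 4 (TTG, Leu): 2 synonymous substitutions.
Total: 1 + 3 + 3 + 2 = 9.

9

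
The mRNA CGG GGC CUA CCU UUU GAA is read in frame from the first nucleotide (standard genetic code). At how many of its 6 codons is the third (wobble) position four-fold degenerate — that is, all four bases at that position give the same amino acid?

Codon 1 CGG (Arg): third position 4-fold.
Codon 2 GGC (Gly): third position 4-fold.
Codon 3 CUA (Leu): third position 4-fold.
Codon 4 CCU (Pro): third position 4-fold.
Codon 5 UUU (Phe): third position 2-fold.
Codon 6 GAA (Glu): third position 2-fold.
Four-fold degenerate third positions: 4.

4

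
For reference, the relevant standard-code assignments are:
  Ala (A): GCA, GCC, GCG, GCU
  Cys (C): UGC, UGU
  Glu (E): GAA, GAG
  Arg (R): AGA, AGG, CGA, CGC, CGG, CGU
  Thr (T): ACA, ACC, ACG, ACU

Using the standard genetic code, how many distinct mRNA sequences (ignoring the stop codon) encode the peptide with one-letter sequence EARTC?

384

Glu: 2 codons.
Ala: 4 codons.
Arg: 6 codons.
Thr: 4 codons.
Cys: 2 codons.
2 × 4 × 6 × 4 × 2 = 384.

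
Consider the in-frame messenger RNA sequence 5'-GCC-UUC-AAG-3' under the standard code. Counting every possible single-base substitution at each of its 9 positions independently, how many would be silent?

5

Codon 1 (GCC, Ala): 3 synonymous substitutions.
Codon 2 (UUC, Phe): 1 synonymous substitution.
Codon 3 (AAG, Lys): 1 synonymous substitution.
Total: 3 + 1 + 1 = 5.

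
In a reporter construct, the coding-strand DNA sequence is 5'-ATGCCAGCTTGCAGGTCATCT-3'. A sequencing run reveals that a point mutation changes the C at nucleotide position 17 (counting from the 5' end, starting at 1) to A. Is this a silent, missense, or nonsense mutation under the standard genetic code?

Position 17 falls in codon 6: TCA → Ser.
After the substitution the codon is TAA → Stop.
The new codon is a stop codon, so this is a nonsense mutation.

nonsense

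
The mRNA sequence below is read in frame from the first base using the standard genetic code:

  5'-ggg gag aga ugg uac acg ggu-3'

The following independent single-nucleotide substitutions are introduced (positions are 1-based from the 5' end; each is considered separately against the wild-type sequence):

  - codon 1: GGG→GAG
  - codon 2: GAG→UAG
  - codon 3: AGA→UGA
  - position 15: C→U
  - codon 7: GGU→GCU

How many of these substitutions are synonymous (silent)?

Codon 1: GGG (Gly) → GAG (Glu) — missense.
Codon 2: GAG (Glu) → UAG (Stop) — nonsense.
Codon 3: AGA (Arg) → UGA (Stop) — nonsense.
Codon 5: UAC (Tyr) → UAU (Tyr) — synonymous.
Codon 7: GGU (Gly) → GCU (Ala) — missense.
Synonymous: 1 of 5.

1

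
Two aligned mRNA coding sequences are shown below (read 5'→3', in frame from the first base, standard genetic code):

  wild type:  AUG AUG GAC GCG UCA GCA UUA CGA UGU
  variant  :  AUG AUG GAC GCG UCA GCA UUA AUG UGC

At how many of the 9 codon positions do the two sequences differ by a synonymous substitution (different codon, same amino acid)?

Codon 1: AUG Met / AUG Met — identical.
Codon 2: AUG Met / AUG Met — identical.
Codon 3: GAC Asp / GAC Asp — identical.
Codon 4: GCG Ala / GCG Ala — identical.
Codon 5: UCA Ser / UCA Ser — identical.
Codon 6: GCA Ala / GCA Ala — identical.
Codon 7: UUA Leu / UUA Leu — identical.
Codon 8: CGA Arg / AUG Met — nonsynonymous.
Codon 9: UGU Cys / UGC Cys — synonymous.
Synonymous differences: 1.

1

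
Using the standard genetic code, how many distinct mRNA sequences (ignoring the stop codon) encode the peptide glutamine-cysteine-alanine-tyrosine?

Gln: 2 codons.
Cys: 2 codons.
Ala: 4 codons.
Tyr: 2 codons.
2 × 2 × 4 × 2 = 32.

32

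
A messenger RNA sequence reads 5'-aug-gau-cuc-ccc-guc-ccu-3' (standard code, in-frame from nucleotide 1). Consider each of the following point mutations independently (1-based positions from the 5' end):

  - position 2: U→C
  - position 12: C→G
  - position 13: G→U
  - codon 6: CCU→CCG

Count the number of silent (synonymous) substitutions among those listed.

2

Codon 1: AUG (Met) → ACG (Thr) — missense.
Codon 4: CCC (Pro) → CCG (Pro) — synonymous.
Codon 5: GUC (Val) → UUC (Phe) — missense.
Codon 6: CCU (Pro) → CCG (Pro) — synonymous.
Synonymous: 2 of 4.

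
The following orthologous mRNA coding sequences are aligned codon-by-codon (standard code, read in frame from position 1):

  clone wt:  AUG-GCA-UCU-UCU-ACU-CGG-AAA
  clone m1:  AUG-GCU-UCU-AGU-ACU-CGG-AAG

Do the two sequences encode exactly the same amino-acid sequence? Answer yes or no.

Codon 1: AUG Met / AUG Met — identical.
Codon 2: GCA Ala / GCU Ala — synonymous.
Codon 3: UCU Ser / UCU Ser — identical.
Codon 4: UCU Ser / AGU Ser — synonymous.
Codon 5: ACU Thr / ACU Thr — identical.
Codon 6: CGG Arg / CGG Arg — identical.
Codon 7: AAA Lys / AAG Lys — synonymous.
Nonsynonymous differences: 0 → same protein.

yes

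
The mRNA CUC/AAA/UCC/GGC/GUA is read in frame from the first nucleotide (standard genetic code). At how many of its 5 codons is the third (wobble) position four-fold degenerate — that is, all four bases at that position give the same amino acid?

4

Codon 1 CUC (Leu): third position 4-fold.
Codon 2 AAA (Lys): third position 2-fold.
Codon 3 UCC (Ser): third position 4-fold.
Codon 4 GGC (Gly): third position 4-fold.
Codon 5 GUA (Val): third position 4-fold.
Four-fold degenerate third positions: 4.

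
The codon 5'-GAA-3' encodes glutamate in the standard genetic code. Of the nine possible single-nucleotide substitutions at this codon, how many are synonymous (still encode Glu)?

1

Position 1: none → 0 synonymous.
Position 2: none → 0 synonymous.
Position 3: GAG → 1 synonymous.
Total: 0 + 0 + 1 = 1.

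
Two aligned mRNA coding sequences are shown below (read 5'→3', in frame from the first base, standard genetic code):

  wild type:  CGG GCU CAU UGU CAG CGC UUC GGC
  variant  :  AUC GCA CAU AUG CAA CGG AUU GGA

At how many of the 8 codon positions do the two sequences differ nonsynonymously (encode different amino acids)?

3

Codon 1: CGG Arg / AUC Ile — nonsynonymous.
Codon 2: GCU Ala / GCA Ala — synonymous.
Codon 3: CAU His / CAU His — identical.
Codon 4: UGU Cys / AUG Met — nonsynonymous.
Codon 5: CAG Gln / CAA Gln — synonymous.
Codon 6: CGC Arg / CGG Arg — synonymous.
Codon 7: UUC Phe / AUU Ile — nonsynonymous.
Codon 8: GGC Gly / GGA Gly — synonymous.
Nonsynonymous differences: 3.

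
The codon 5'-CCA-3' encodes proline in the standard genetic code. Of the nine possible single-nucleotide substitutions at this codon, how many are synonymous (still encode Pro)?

3

Position 1: none → 0 synonymous.
Position 2: none → 0 synonymous.
Position 3: CCT, CCC, CCG → 3 synonymous.
Total: 0 + 0 + 3 = 3.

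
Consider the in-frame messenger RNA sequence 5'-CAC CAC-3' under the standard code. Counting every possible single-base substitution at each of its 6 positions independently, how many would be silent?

Codon 1 (CAC, His): 1 synonymous substitution.
Codon 2 (CAC, His): 1 synonymous substitution.
Total: 1 + 1 = 2.

2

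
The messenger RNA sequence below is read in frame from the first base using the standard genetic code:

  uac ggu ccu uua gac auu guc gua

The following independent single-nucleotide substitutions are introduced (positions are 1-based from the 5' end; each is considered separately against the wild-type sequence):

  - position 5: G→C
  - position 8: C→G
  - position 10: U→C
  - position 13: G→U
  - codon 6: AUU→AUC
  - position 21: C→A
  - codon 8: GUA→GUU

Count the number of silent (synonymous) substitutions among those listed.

4

Codon 2: GGU (Gly) → GCU (Ala) — missense.
Codon 3: CCU (Pro) → CGU (Arg) — missense.
Codon 4: UUA (Leu) → CUA (Leu) — synonymous.
Codon 5: GAC (Asp) → UAC (Tyr) — missense.
Codon 6: AUU (Ile) → AUC (Ile) — synonymous.
Codon 7: GUC (Val) → GUA (Val) — synonymous.
Codon 8: GUA (Val) → GUU (Val) — synonymous.
Synonymous: 4 of 7.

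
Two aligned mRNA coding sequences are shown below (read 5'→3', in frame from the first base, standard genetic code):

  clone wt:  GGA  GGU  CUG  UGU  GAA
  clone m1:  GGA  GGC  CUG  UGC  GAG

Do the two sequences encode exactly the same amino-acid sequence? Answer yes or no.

yes

Codon 1: GGA Gly / GGA Gly — identical.
Codon 2: GGU Gly / GGC Gly — synonymous.
Codon 3: CUG Leu / CUG Leu — identical.
Codon 4: UGU Cys / UGC Cys — synonymous.
Codon 5: GAA Glu / GAG Glu — synonymous.
Nonsynonymous differences: 0 → same protein.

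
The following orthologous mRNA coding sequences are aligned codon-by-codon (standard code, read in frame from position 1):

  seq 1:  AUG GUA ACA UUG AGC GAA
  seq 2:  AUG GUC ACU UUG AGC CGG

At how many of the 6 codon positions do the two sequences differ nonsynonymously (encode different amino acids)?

1

Codon 1: AUG Met / AUG Met — identical.
Codon 2: GUA Val / GUC Val — synonymous.
Codon 3: ACA Thr / ACU Thr — synonymous.
Codon 4: UUG Leu / UUG Leu — identical.
Codon 5: AGC Ser / AGC Ser — identical.
Codon 6: GAA Glu / CGG Arg — nonsynonymous.
Nonsynonymous differences: 1.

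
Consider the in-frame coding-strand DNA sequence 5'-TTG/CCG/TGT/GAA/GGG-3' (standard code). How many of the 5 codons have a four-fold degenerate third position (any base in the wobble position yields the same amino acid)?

Codon 1 TTG (Leu): third position 2-fold.
Codon 2 CCG (Pro): third position 4-fold.
Codon 3 TGT (Cys): third position 2-fold.
Codon 4 GAA (Glu): third position 2-fold.
Codon 5 GGG (Gly): third position 4-fold.
Four-fold degenerate third positions: 2.

2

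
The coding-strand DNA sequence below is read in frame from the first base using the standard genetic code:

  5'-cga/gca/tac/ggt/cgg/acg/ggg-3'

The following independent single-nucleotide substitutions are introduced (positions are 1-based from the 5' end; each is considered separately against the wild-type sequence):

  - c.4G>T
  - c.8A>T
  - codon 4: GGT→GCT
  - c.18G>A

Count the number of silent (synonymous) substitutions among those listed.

1

Codon 2: GCA (Ala) → TCA (Ser) — missense.
Codon 3: TAC (Tyr) → TTC (Phe) — missense.
Codon 4: GGT (Gly) → GCT (Ala) — missense.
Codon 6: ACG (Thr) → ACA (Thr) — synonymous.
Synonymous: 1 of 4.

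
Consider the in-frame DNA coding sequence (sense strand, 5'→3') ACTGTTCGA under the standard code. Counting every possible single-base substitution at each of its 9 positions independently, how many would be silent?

10

Codon 1 (ACT, Thr): 3 synonymous substitutions.
Codon 2 (GTT, Val): 3 synonymous substitutions.
Codon 3 (CGA, Arg): 4 synonymous substitutions.
Total: 3 + 3 + 4 = 10.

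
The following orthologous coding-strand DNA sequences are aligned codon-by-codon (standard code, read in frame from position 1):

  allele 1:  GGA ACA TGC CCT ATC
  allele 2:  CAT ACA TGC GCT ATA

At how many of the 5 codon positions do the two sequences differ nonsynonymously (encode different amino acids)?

2

Codon 1: GGA Gly / CAT His — nonsynonymous.
Codon 2: ACA Thr / ACA Thr — identical.
Codon 3: TGC Cys / TGC Cys — identical.
Codon 4: CCT Pro / GCT Ala — nonsynonymous.
Codon 5: ATC Ile / ATA Ile — synonymous.
Nonsynonymous differences: 2.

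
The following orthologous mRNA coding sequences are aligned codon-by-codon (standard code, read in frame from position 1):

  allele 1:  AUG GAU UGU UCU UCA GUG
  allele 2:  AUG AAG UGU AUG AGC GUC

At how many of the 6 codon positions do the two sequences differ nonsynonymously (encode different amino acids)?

Codon 1: AUG Met / AUG Met — identical.
Codon 2: GAU Asp / AAG Lys — nonsynonymous.
Codon 3: UGU Cys / UGU Cys — identical.
Codon 4: UCU Ser / AUG Met — nonsynonymous.
Codon 5: UCA Ser / AGC Ser — synonymous.
Codon 6: GUG Val / GUC Val — synonymous.
Nonsynonymous differences: 2.

2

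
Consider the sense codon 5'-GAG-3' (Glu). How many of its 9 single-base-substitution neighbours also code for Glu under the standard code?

1

Position 1: none → 0 synonymous.
Position 2: none → 0 synonymous.
Position 3: GAA → 1 synonymous.
Total: 0 + 0 + 1 = 1.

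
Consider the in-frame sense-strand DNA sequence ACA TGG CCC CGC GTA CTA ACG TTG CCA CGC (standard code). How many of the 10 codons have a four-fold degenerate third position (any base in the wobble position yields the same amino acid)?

8

Codon 1 ACA (Thr): third position 4-fold.
Codon 2 TGG (Trp): third position 1-fold.
Codon 3 CCC (Pro): third position 4-fold.
Codon 4 CGC (Arg): third position 4-fold.
Codon 5 GTA (Val): third position 4-fold.
Codon 6 CTA (Leu): third position 4-fold.
Codon 7 ACG (Thr): third position 4-fold.
Codon 8 TTG (Leu): third position 2-fold.
Codon 9 CCA (Pro): third position 4-fold.
Codon 10 CGC (Arg): third position 4-fold.
Four-fold degenerate third positions: 8.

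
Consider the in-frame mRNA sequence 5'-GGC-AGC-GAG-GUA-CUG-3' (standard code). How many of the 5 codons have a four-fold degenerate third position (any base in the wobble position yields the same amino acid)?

3

Codon 1 GGC (Gly): third position 4-fold.
Codon 2 AGC (Ser): third position 2-fold.
Codon 3 GAG (Glu): third position 2-fold.
Codon 4 GUA (Val): third position 4-fold.
Codon 5 CUG (Leu): third position 4-fold.
Four-fold degenerate third positions: 3.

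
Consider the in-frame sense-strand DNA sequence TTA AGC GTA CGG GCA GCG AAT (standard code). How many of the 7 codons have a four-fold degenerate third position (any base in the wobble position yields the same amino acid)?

4

Codon 1 TTA (Leu): third position 2-fold.
Codon 2 AGC (Ser): third position 2-fold.
Codon 3 GTA (Val): third position 4-fold.
Codon 4 CGG (Arg): third position 4-fold.
Codon 5 GCA (Ala): third position 4-fold.
Codon 6 GCG (Ala): third position 4-fold.
Codon 7 AAT (Asn): third position 2-fold.
Four-fold degenerate third positions: 4.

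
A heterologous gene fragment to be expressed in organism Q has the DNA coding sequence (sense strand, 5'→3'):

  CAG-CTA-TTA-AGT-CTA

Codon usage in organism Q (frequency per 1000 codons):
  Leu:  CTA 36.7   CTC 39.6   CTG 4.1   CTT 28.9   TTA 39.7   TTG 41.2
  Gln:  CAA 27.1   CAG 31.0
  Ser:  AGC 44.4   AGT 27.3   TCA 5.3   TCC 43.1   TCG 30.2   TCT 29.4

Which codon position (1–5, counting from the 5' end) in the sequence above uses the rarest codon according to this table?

Codon 1 CAG (Gln): 31.0 per 1000.
Codon 2 CTA (Leu): 36.7 per 1000.
Codon 3 TTA (Leu): 39.7 per 1000.
Codon 4 AGT (Ser): 27.3 per 1000.
Codon 5 CTA (Leu): 36.7 per 1000.
Lowest frequency is 27.3 at codon 4.

4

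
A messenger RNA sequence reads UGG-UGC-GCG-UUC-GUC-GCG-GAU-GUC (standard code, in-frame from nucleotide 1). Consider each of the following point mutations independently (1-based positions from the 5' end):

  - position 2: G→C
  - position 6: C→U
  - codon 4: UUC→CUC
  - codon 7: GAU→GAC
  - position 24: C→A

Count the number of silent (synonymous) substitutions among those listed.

Codon 1: UGG (Trp) → UCG (Ser) — missense.
Codon 2: UGC (Cys) → UGU (Cys) — synonymous.
Codon 4: UUC (Phe) → CUC (Leu) — missense.
Codon 7: GAU (Asp) → GAC (Asp) — synonymous.
Codon 8: GUC (Val) → GUA (Val) — synonymous.
Synonymous: 3 of 5.

3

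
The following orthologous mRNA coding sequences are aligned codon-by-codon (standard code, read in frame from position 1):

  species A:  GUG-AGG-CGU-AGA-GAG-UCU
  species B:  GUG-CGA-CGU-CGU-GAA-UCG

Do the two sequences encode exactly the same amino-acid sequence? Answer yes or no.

Codon 1: GUG Val / GUG Val — identical.
Codon 2: AGG Arg / CGA Arg — synonymous.
Codon 3: CGU Arg / CGU Arg — identical.
Codon 4: AGA Arg / CGU Arg — synonymous.
Codon 5: GAG Glu / GAA Glu — synonymous.
Codon 6: UCU Ser / UCG Ser — synonymous.
Nonsynonymous differences: 0 → same protein.

yes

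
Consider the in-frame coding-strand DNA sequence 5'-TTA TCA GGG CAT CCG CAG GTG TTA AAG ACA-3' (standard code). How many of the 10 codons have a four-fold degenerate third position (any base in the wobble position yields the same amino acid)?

Codon 1 TTA (Leu): third position 2-fold.
Codon 2 TCA (Ser): third position 4-fold.
Codon 3 GGG (Gly): third position 4-fold.
Codon 4 CAT (His): third position 2-fold.
Codon 5 CCG (Pro): third position 4-fold.
Codon 6 CAG (Gln): third position 2-fold.
Codon 7 GTG (Val): third position 4-fold.
Codon 8 TTA (Leu): third position 2-fold.
Codon 9 AAG (Lys): third position 2-fold.
Codon 10 ACA (Thr): third position 4-fold.
Four-fold degenerate third positions: 5.

5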